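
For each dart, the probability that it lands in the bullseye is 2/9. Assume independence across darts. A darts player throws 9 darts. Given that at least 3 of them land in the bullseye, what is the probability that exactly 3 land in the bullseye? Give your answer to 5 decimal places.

0.63395

X ~ Binomial(9, 0.222222). Want P(X=3 | X≥3) = P(X=3) / P(X≥3).
P(X=3) = C(9,3)·0.222222^3·0.777778^6 = 0.2040680
P(X≥3) = 1 − 0.1041597 − 0.2678393 − 0.3061020 = 0.3218990
Ratio = 0.2040680 / 0.3218990 = 0.6339504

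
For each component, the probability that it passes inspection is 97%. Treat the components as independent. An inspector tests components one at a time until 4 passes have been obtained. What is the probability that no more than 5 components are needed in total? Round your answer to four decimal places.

Finishing within 5 components ⇔ at least 4 successes in the first 5. With X ~ Binomial(5, 0.97), P(Y ≤ 5) = 1 − P(X ≤ 3).
  k=0: C(5,0)·0.97^0·0.03^5 = 0.000000
  k=1: C(5,1)·0.97^1·0.03^4 = 0.000004
  k=2: C(5,2)·0.97^2·0.03^3 = 0.000254
  k=3: C(5,3)·0.97^3·0.03^2 = 0.008214
1 − 0.008472 = 0.991528

0.9915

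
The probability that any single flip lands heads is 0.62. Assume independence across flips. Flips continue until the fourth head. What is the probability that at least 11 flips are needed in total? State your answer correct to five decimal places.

Needing more than 10 flips ⇔ fewer than 4 successes in the first 10. With X ~ Binomial(10, 0.62), P(Y > 10) = P(X ≤ 3).
  k=0: C(10,0)·0.62^0·0.38^10 = 0.0000628
  k=1: C(10,1)·0.62^1·0.38^9 = 0.0010243
  k=2: C(10,2)·0.62^2·0.38^8 = 0.0075208
  k=3: C(10,3)·0.62^3·0.38^7 = 0.0327221
P(X ≤ 3) = 0.0413301

0.04133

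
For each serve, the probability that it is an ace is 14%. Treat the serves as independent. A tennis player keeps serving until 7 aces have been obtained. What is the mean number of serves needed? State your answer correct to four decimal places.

Y = total serves until the seventh success; negative binomial with r=7, p=0.14.
E[Y] = r / p = 7 / 0.14 = 50.000000

50.0000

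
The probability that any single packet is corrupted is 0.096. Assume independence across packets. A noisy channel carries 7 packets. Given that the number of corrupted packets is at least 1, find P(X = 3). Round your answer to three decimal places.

0.041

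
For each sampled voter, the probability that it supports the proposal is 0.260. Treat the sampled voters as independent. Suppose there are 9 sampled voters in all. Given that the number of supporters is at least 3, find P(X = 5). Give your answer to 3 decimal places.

0.105

X ~ Binomial(9, 0.26). Want P(X=5 | X≥3) = P(X=5) / P(X≥3).
P(X=5) = C(9,5)·0.26^5·0.74^4 = 0.04489
P(X≥3) = 1 − 0.06654 − 0.21041 − 0.29571 = 0.42733
Ratio = 0.04489 / 0.42733 = 0.10505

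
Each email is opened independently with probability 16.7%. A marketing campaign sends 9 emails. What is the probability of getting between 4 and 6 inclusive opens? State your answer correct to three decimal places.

X ~ Binomial(9, 0.167); P(4 ≤ X ≤ 6) = Σ C(9,k) p^k (1−p)^(9−k) over k:
  k=4: C(9,4)·0.167^4·0.833^5 = 0.03931
  k=5: C(9,5)·0.167^5·0.833^4 = 0.00788
  k=6: C(9,6)·0.167^6·0.833^3 = 0.00105
Total = 0.04824

0.048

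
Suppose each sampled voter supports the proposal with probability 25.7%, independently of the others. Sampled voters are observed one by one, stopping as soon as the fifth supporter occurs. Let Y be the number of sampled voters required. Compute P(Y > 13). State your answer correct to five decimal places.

0.77602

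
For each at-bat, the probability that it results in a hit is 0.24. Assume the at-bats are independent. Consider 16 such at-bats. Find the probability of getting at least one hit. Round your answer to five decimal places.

P(at least one) = 1 − P(none) = 1 − (1 − 0.24)^16
= 1 − 0.0123885 = 0.9876115

0.98761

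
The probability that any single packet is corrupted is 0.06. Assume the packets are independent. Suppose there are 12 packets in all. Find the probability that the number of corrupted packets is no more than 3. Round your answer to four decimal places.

0.9957

X ~ Binomial(12, 0.06); P(X ≤ 3) = Σ C(12,k) p^k (1−p)^(12−k) over k:
  k=0: C(12,0)·0.06^0·0.94^12 = 0.475920
  k=1: C(12,1)·0.06^1·0.94^11 = 0.364535
  k=2: C(12,2)·0.06^2·0.94^10 = 0.127975
  k=3: C(12,3)·0.06^3·0.94^9 = 0.027229
Total = 0.995659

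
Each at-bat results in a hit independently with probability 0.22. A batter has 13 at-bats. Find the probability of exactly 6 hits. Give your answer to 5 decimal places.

X ~ Binomial(n=13, p=0.22).
P(X=6) = C(13,6) · p^6 · (1−p)^7
= 1716 · 0.00011338 · 0.17566 = 0.0341756

0.03418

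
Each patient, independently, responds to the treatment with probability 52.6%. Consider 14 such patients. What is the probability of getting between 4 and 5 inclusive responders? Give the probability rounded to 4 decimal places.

0.1412

X ~ Binomial(14, 0.526); P(4 ≤ X ≤ 5) = Σ C(14,k) p^k (1−p)^(14−k) over k:
  k=4: C(14,4)·0.526^4·0.474^10 = 0.043869
  k=5: C(14,5)·0.526^5·0.474^9 = 0.097364
Total = 0.141233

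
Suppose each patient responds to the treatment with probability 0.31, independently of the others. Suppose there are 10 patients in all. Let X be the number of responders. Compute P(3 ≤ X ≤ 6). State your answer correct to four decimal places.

X ~ Binomial(10, 0.31); P(3 ≤ X ≤ 6) = Σ C(10,k) p^k (1−p)^(10−k) over k:
  k=3: C(10,3)·0.31^3·0.69^7 = 0.266201
  k=4: C(10,4)·0.31^4·0.69^6 = 0.209296
  k=5: C(10,5)·0.31^5·0.69^5 = 0.112838
  k=6: C(10,6)·0.31^6·0.69^4 = 0.042246
Total = 0.630581

0.6306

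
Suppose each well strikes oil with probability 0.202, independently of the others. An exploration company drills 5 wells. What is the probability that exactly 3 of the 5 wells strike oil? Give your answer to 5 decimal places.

X ~ Binomial(n=5, p=0.202).
P(X=3) = C(5,3) · p^3 · (1−p)^2
= 10 · 0.0082424 · 0.6368 = 0.0524880

0.05249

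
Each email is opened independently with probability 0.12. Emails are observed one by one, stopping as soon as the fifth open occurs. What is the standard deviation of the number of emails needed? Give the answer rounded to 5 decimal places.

17.48015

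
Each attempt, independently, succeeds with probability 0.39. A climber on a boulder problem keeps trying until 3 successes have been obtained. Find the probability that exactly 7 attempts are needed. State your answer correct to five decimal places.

Y = trial on which the third success occurs; negative binomial, r=3, p=0.39.
P(Y=7) = C(6,2) · p^3 · (1−p)^4
= 15 · 0.059319 · 0.13846 = 0.1231982

0.12320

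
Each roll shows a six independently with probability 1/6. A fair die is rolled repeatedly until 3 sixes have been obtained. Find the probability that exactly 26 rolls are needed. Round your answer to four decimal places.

Y = trial on which the third success occurs; negative binomial, r=3, p=0.166667.
P(Y=26) = C(25,2) · p^3 · (1−p)^23
= 300 · 0.0046296 · 0.015095 = 0.020965

0.0210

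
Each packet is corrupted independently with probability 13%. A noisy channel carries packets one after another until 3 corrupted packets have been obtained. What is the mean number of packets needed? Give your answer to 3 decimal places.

Y = total packets until the third success; negative binomial with r=3, p=0.13.
E[Y] = r / p = 3 / 0.13 = 23.07692

23.077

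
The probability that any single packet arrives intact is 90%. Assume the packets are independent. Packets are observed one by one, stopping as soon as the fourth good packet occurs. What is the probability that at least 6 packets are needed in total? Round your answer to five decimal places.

0.08146

Needing more than 5 packets ⇔ fewer than 4 successes in the first 5. With X ~ Binomial(5, 0.90), P(Y > 5) = P(X ≤ 3).
  k=0: C(5,0)·0.90^0·0.10^5 = 0.0000100
  k=1: C(5,1)·0.90^1·0.10^4 = 0.0004500
  k=2: C(5,2)·0.90^2·0.10^3 = 0.0081000
  k=3: C(5,3)·0.90^3·0.10^2 = 0.0729000
P(X ≤ 3) = 0.0814600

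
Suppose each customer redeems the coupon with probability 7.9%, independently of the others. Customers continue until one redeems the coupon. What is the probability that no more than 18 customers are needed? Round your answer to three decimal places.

0.773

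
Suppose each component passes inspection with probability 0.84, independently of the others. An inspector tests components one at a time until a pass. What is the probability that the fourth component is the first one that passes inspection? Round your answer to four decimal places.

0.0034

Geometric (trials to first success), p = 0.84.
P(Y = 4) = (1−p)^3 · p = 0.004096 · 0.84 = 0.003441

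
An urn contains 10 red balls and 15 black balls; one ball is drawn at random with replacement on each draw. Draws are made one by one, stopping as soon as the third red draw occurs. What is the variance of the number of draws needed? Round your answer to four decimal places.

11.2500

Y = total draws until the third success; negative binomial with r=3, p=0.40.
Var(Y) = r(1−p)/p² = 3·0.60 / 0.40² = 11.250000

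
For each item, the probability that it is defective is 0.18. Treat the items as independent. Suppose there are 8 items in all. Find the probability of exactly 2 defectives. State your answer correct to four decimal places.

0.2758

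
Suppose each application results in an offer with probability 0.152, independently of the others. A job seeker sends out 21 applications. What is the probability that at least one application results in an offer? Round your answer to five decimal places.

0.96864

P(at least one) = 1 − P(none) = 1 − (1 − 0.152)^21
= 1 − 0.0313554 = 0.9686446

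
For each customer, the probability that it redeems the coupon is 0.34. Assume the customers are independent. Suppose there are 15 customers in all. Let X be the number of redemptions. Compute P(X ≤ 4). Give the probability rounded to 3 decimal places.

0.383

X ~ Binomial(15, 0.34); P(X ≤ 4) = Σ C(15,k) p^k (1−p)^(15−k) over k:
  k=0: C(15,0)·0.34^0·0.66^15 = 0.00196
  k=1: C(15,1)·0.34^1·0.66^14 = 0.01518
  k=2: C(15,2)·0.34^2·0.66^13 = 0.05473
  k=3: C(15,3)·0.34^3·0.66^12 = 0.12217
  k=4: C(15,4)·0.34^4·0.66^11 = 0.18881
Total = 0.38286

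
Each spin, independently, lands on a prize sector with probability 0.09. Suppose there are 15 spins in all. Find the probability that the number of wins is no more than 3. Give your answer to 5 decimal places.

0.96006

X ~ Binomial(15, 0.09); P(X ≤ 3) = Σ C(15,k) p^k (1−p)^(15−k) over k:
  k=0: C(15,0)·0.09^0·0.91^15 = 0.2430082
  k=1: C(15,1)·0.09^1·0.91^14 = 0.3605066
  k=2: C(15,2)·0.09^2·0.91^13 = 0.2495815
  k=3: C(15,3)·0.09^3·0.91^12 = 0.1069635
Total = 0.9600598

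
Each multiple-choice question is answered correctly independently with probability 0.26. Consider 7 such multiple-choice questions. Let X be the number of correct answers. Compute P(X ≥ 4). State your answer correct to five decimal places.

X ~ Binomial(7, 0.26); P(X ≥ 4) = Σ C(7,k) p^k (1−p)^(7−k) over k:
  k=4: C(7,4)·0.26^4·0.74^3 = 0.0648122
  k=5: C(7,5)·0.26^5·0.74^2 = 0.0136631
  k=6: C(7,6)·0.26^6·0.74^1 = 0.0016002
  k=7: C(7,7)·0.26^7·0.74^0 = 0.0000803
Total = 0.0801558

0.08016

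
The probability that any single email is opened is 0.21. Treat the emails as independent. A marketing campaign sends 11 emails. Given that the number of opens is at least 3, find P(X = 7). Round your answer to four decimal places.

0.0056

X ~ Binomial(11, 0.21). Want P(X=7 | X≥3) = P(X=7) / P(X≥3).
P(X=7) = C(11,7)·0.21^7·0.79^4 = 0.002315
P(X≥3) = 1 − 0.074799 − 0.218717 − 0.290700 = 0.415783
Ratio = 0.002315 / 0.415783 = 0.005568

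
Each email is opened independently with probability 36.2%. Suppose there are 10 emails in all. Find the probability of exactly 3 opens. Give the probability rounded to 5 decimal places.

0.24494

X ~ Binomial(n=10, p=0.362).
P(X=3) = C(10,3) · p^3 · (1−p)^7
= 120 · 0.047438 · 0.043027 = 0.2449355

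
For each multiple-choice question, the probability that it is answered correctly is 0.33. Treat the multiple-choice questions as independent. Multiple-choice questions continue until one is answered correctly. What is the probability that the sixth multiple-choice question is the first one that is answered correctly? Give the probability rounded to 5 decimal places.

Geometric (trials to first success), p = 0.33.
P(Y = 6) = (1−p)^5 · p = 0.13501 · 0.33 = 0.0445541

0.04455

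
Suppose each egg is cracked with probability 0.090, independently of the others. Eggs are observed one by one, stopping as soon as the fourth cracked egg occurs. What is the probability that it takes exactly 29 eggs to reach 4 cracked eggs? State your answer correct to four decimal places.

0.0203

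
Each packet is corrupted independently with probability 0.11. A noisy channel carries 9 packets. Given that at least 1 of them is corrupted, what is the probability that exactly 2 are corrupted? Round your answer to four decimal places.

0.2966

X ~ Binomial(9, 0.11). Want P(X=2 | X≥1) = P(X=2) / P(X≥1).
P(X=2) = C(9,2)·0.11^2·0.89^7 = 0.192672
P(X≥1) = 1 − 0.350356 = 0.649644
Ratio = 0.192672 / 0.649644 = 0.296581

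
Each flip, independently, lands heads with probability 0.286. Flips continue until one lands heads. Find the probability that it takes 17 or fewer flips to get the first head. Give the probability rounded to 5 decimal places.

Y = number of flips to the first success; geometric, p = 0.286.
P(Y ≤ 17) = 1 − (1−p)^17 = 1 − 0.0032574 = 0.9967426

0.99674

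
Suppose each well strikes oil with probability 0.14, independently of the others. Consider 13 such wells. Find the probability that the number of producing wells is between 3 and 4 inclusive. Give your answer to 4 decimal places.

X ~ Binomial(13, 0.14); P(3 ≤ X ≤ 4) = Σ C(13,k) p^k (1−p)^(13−k) over k:
  k=3: C(13,3)·0.14^3·0.86^10 = 0.173674
  k=4: C(13,4)·0.14^4·0.86^9 = 0.070681
Total = 0.244355

0.2444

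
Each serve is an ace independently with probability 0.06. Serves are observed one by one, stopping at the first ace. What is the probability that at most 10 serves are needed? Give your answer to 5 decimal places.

0.46138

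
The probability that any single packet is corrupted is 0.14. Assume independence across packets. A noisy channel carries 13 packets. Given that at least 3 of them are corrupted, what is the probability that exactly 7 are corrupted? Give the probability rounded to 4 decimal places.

0.0027

X ~ Binomial(13, 0.14). Want P(X=7 | X≥3) = P(X=7) / P(X≥3).
P(X=7) = C(13,7)·0.14^7·0.86^6 = 0.000732
P(X≥3) = 1 − 0.140760 − 0.297888 − 0.290960 = 0.270392
Ratio = 0.000732 / 0.270392 = 0.002707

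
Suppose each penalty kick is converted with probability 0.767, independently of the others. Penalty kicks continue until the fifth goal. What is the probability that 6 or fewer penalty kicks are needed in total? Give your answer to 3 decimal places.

0.575

Finishing within 6 penalty kicks ⇔ at least 5 successes in the first 6. With X ~ Binomial(6, 0.767), P(Y ≤ 6) = 1 − P(X ≤ 4).
  k=0: C(6,0)·0.767^0·0.233^6 = 0.00016
  k=1: C(6,1)·0.767^1·0.233^5 = 0.00316
  k=2: C(6,2)·0.767^2·0.233^4 = 0.02601
  k=3: C(6,3)·0.767^3·0.233^3 = 0.11415
  k=4: C(6,4)·0.767^4·0.233^2 = 0.28183
1 − 0.42531 = 0.57469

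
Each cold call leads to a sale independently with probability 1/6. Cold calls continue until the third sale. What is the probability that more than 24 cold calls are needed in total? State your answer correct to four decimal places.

Needing more than 24 cold calls ⇔ fewer than 3 successes in the first 24. With X ~ Binomial(24, 0.166667), P(Y > 24) = P(X ≤ 2).
  k=0: C(24,0)·0.166667^0·0.833333^24 = 0.012579
  k=1: C(24,1)·0.166667^1·0.833333^23 = 0.060380
  k=2: C(24,2)·0.166667^2·0.833333^22 = 0.138873
P(X ≤ 2) = 0.211832

0.2118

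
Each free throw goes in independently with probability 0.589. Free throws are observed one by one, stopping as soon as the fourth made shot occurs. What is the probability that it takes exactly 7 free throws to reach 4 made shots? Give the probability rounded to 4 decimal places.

Y = trial on which the fourth success occurs; negative binomial, r=4, p=0.589.
P(Y=7) = C(6,3) · p^4 · (1−p)^3
= 20 · 0.12035 · 0.069427 = 0.167115

0.1671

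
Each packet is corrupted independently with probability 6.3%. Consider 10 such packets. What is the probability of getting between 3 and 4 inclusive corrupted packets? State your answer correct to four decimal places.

X ~ Binomial(10, 0.063); P(3 ≤ X ≤ 4) = Σ C(10,k) p^k (1−p)^(10−k) over k:
  k=3: C(10,3)·0.063^3·0.937^7 = 0.019027
  k=4: C(10,4)·0.063^4·0.937^6 = 0.002239
Total = 0.021266

0.0213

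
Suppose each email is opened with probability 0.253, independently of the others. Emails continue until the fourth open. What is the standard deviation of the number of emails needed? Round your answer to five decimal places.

Y = total emails until the fourth success; negative binomial with r=4, p=0.253.
SD(Y) = √[r(1−p)/p²] = √(46.6809355) = 6.8323448

6.83234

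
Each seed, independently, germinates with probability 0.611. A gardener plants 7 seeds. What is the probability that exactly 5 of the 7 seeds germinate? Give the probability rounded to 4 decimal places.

0.2706

X ~ Binomial(n=7, p=0.611).
P(X=5) = C(7,5) · p^5 · (1−p)^2
= 21 · 0.085154 · 0.15132 = 0.270598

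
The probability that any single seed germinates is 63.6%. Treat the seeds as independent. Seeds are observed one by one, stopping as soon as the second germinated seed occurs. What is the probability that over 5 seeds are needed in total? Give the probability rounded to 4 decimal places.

Needing more than 5 seeds ⇔ fewer than 2 successes in the first 5. With X ~ Binomial(5, 0.636), P(Y > 5) = P(X ≤ 1).
  k=0: C(5,0)·0.636^0·0.364^5 = 0.006390
  k=1: C(5,1)·0.636^1·0.364^4 = 0.055826
P(X ≤ 1) = 0.062216

0.0622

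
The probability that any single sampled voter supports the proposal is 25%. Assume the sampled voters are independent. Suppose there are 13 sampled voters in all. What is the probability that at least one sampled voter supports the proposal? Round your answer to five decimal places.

P(at least one) = 1 − P(none) = 1 − (1 − 0.25)^13
= 1 − 0.0237573 = 0.9762427

0.97624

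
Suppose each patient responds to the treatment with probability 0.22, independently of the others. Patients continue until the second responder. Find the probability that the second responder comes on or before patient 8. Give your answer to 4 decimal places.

0.5538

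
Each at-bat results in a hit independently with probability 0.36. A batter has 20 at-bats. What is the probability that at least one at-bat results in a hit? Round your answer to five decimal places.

P(at least one) = 1 − P(none) = 1 − (1 − 0.36)^20
= 1 − 0.0001329 = 0.9998671

0.99987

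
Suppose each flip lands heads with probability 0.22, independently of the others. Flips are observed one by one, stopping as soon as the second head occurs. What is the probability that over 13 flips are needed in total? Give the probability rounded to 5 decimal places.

0.18460

Needing more than 13 flips ⇔ fewer than 2 successes in the first 13. With X ~ Binomial(13, 0.22), P(Y > 13) = P(X ≤ 1).
  k=0: C(13,0)·0.22^0·0.78^13 = 0.0395576
  k=1: C(13,1)·0.22^1·0.78^12 = 0.1450445
P(X ≤ 1) = 0.1846021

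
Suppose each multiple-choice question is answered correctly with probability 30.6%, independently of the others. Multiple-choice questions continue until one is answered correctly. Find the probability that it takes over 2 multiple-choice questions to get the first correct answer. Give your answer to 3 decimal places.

0.482

Y = number of multiple-choice questions to the first success; geometric, p = 0.306.
P(Y > 2) = P(first 2 all fail) = (1−p)^2 = 0.48164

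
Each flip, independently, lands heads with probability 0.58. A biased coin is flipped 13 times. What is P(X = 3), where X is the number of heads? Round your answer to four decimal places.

X ~ Binomial(n=13, p=0.58).
P(X=3) = C(13,3) · p^3 · (1−p)^10
= 286 · 0.19511 · 0.0001708 = 0.009531

0.0095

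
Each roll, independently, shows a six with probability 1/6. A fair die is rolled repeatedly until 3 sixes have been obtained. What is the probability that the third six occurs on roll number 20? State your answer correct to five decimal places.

Y = trial on which the third success occurs; negative binomial, r=3, p=0.166667.
P(Y=20) = C(19,2) · p^3 · (1−p)^17
= 171 · 0.0046296 · 0.045073 = 0.0356830

0.03568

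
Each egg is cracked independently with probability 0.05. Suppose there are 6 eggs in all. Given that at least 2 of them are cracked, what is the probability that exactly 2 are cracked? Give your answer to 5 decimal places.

0.93196

X ~ Binomial(6, 0.05). Want P(X=2 | X≥2) = P(X=2) / P(X≥2).
P(X=2) = C(6,2)·0.05^2·0.95^4 = 0.0305440
P(X≥2) = 1 − 0.7350919 − 0.2321343 = 0.0327738
Ratio = 0.0305440 / 0.0327738 = 0.9319627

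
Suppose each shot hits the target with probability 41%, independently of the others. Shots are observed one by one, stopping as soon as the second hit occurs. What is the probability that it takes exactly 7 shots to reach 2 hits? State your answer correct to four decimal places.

0.0721

Y = trial on which the second success occurs; negative binomial, r=2, p=0.41.
P(Y=7) = C(6,1) · p^2 · (1−p)^5
= 6 · 0.1681 · 0.071492 = 0.072107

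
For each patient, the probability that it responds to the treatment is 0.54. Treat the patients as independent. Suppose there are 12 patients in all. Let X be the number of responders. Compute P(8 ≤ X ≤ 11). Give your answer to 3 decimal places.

0.280

X ~ Binomial(12, 0.54); P(8 ≤ X ≤ 11) = Σ C(12,k) p^k (1−p)^(12−k) over k:
  k=8: C(12,8)·0.54^8·0.46^4 = 0.16025
  k=9: C(12,9)·0.54^9·0.46^3 = 0.08361
  k=10: C(12,10)·0.54^10·0.46^2 = 0.02944
  k=11: C(12,11)·0.54^11·0.46^1 = 0.00628
Total = 0.27958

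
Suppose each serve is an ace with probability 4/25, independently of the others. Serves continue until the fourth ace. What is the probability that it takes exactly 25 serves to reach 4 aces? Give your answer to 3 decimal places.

0.034

Y = trial on which the fourth success occurs; negative binomial, r=4, p=0.16.
P(Y=25) = C(24,3) · p^4 · (1−p)^21
= 2024 · 0.00065536 · 0.025696 = 0.03408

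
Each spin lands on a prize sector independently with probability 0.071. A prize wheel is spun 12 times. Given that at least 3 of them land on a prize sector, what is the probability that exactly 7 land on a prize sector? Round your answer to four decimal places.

X ~ Binomial(12, 0.071). Want P(X=7 | X≥3) = P(X=7) / P(X≥3).
P(X=7) = C(12,7)·0.071^7·0.929^5 = 0.000005
P(X≥3) = 1 − 0.413227 − 0.378977 − 0.159301 = 0.048496
Ratio = 0.000005 / 0.048496 = 0.000103

0.0001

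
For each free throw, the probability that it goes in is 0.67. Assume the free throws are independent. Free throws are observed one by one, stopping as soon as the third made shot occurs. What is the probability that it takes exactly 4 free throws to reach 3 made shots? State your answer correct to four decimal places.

Y = trial on which the third success occurs; negative binomial, r=3, p=0.67.
P(Y=4) = C(3,2) · p^3 · (1−p)^1
= 3 · 0.30076 · 0.33 = 0.297755

0.2978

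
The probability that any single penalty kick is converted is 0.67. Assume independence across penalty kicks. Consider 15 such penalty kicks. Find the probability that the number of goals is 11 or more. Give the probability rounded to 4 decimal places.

X ~ Binomial(15, 0.67); P(X ≥ 11) = Σ C(15,k) p^k (1−p)^(15−k) over k:
  k=11: C(15,11)·0.67^11·0.33^4 = 0.197702
  k=12: C(15,12)·0.67^12·0.33^3 = 0.133798
  k=13: C(15,13)·0.67^13·0.33^2 = 0.062689
  k=14: C(15,14)·0.67^14·0.33^1 = 0.018182
  k=15: C(15,15)·0.67^15·0.33^0 = 0.002461
Total = 0.414833

0.4148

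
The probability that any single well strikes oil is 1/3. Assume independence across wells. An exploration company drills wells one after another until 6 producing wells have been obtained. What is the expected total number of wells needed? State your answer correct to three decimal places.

18.000

Y = total wells until the sixth success; negative binomial with r=6, p=0.333333.
E[Y] = r / p = 6 / 0.333333 = 18.00000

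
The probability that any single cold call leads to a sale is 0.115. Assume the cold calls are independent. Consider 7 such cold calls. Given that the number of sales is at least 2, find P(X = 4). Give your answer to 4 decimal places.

0.0226

X ~ Binomial(7, 0.115). Want P(X=4 | X≥2) = P(X=4) / P(X≥2).
P(X=4) = C(7,4)·0.115^4·0.885^3 = 0.004243
P(X≥2) = 1 − 0.425209 − 0.386772 = 0.188018
Ratio = 0.004243 / 0.188018 = 0.022568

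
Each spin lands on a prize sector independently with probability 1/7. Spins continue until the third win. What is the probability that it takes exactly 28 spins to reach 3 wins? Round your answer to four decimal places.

Y = trial on which the third success occurs; negative binomial, r=3, p=0.142857.
P(Y=28) = C(27,2) · p^3 · (1−p)^25
= 351 · 0.0029155 · 0.0212 = 0.021694

0.0217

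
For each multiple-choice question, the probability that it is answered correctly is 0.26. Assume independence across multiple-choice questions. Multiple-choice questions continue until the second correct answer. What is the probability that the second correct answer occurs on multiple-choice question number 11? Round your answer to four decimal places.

Y = trial on which the second success occurs; negative binomial, r=2, p=0.26.
P(Y=11) = C(10,1) · p^2 · (1−p)^9
= 10 · 0.0676 · 0.06654 = 0.044981

0.0450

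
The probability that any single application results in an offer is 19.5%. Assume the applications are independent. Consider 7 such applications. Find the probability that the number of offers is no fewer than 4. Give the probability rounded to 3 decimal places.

X ~ Binomial(7, 0.195); P(X ≥ 4) = Σ C(7,k) p^k (1−p)^(7−k) over k:
  k=4: C(7,4)·0.195^4·0.805^3 = 0.02640
  k=5: C(7,5)·0.195^5·0.805^2 = 0.00384
  k=6: C(7,6)·0.195^6·0.805^1 = 0.00031
  k=7: C(7,7)·0.195^7·0.805^0 = 0.00001
Total = 0.03056

0.031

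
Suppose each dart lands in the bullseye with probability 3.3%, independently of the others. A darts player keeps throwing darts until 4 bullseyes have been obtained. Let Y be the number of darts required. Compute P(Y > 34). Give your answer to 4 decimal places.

Needing more than 34 darts ⇔ fewer than 4 successes in the first 34. With X ~ Binomial(34, 0.033), P(Y > 34) = P(X ≤ 3).
  k=0: C(34,0)·0.033^0·0.967^34 = 0.319522
  k=1: C(34,1)·0.033^1·0.967^33 = 0.370737
  k=2: C(34,2)·0.033^2·0.967^32 = 0.208755
  k=3: C(34,3)·0.033^3·0.967^31 = 0.075990
P(X ≤ 3) = 0.975004

0.9750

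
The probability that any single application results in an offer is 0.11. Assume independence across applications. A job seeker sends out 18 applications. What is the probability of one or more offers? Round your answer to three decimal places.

0.877

P(at least one) = 1 − P(none) = 1 − (1 − 0.11)^18
= 1 − 0.12275 = 0.87725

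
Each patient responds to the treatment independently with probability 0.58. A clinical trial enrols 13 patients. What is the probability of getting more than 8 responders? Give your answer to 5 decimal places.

X ~ Binomial(13, 0.58); P(X ≥ 9) = Σ C(13,k) p^k (1−p)^(13−k) over k:
  k=9: C(13,9)·0.58^9·0.42^4 = 0.1652552
  k=10: C(13,10)·0.58^10·0.42^3 = 0.0912838
  k=11: C(13,11)·0.58^11·0.42^2 = 0.0343796
  k=12: C(13,12)·0.58^12·0.42^1 = 0.0079128
  k=13: C(13,13)·0.58^13·0.42^0 = 0.0008406
Total = 0.2996720

0.29967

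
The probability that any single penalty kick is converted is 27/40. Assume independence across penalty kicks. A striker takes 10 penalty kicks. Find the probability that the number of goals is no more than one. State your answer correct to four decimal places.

X ~ Binomial(10, 0.675); P(X ≤ 1) = Σ C(10,k) p^k (1−p)^(10−k) over k:
  k=0: C(10,0)·0.675^0·0.325^10 = 0.000013
  k=1: C(10,1)·0.675^1·0.325^9 = 0.000273
Total = 0.000286

0.0003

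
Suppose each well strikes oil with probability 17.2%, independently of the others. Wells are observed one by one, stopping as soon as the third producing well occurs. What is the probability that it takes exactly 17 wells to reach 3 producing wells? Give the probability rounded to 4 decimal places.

0.0435

Y = trial on which the third success occurs; negative binomial, r=3, p=0.172.
P(Y=17) = C(16,2) · p^3 · (1−p)^14
= 120 · 0.0050884 · 0.071191 = 0.043470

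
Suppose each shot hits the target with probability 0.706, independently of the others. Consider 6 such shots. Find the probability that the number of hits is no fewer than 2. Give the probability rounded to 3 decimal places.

X ~ Binomial(6, 0.706); P(X ≥ 2) = Σ C(6,k) p^k (1−p)^(6−k) over k:
  k=2: C(6,2)·0.706^2·0.294^4 = 0.05586
  k=3: C(6,3)·0.706^3·0.294^3 = 0.17885
  k=4: C(6,4)·0.706^4·0.294^2 = 0.32211
  k=5: C(6,5)·0.706^5·0.294^1 = 0.30940
  k=6: C(6,6)·0.706^6·0.294^0 = 0.12383
Total = 0.99005

0.990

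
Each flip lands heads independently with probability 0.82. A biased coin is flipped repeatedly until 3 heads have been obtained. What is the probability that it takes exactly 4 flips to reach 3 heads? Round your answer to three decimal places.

Y = trial on which the third success occurs; negative binomial, r=3, p=0.82.
P(Y=4) = C(3,2) · p^3 · (1−p)^1
= 3 · 0.55137 · 0.18 = 0.29774

0.298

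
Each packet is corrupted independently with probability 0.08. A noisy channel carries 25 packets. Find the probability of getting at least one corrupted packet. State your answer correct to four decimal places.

P(at least one) = 1 − P(none) = 1 − (1 − 0.08)^25
= 1 − 0.124364 = 0.875636

0.8756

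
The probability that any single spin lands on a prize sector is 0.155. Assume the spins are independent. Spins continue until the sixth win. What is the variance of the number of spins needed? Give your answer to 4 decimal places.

211.0302

Y = total spins until the sixth success; negative binomial with r=6, p=0.155.
Var(Y) = r(1−p)/p² = 6·0.845 / 0.155² = 211.030177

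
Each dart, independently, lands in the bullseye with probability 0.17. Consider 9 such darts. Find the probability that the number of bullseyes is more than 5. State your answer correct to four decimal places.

0.0013

X ~ Binomial(9, 0.17); P(X ≥ 6) = Σ C(9,k) p^k (1−p)^(9−k) over k:
  k=6: C(9,6)·0.17^6·0.83^3 = 0.001159
  k=7: C(9,7)·0.17^7·0.83^2 = 0.000102
  k=8: C(9,8)·0.17^8·0.83^1 = 0.000005
  k=9: C(9,9)·0.17^9·0.83^0 = 0.000000
Total = 0.001266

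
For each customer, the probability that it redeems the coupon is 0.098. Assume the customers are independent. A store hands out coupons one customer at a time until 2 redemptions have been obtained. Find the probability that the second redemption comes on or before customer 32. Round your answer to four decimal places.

0.8350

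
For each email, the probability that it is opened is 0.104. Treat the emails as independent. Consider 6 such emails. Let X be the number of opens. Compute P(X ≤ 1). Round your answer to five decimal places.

0.87778

X ~ Binomial(6, 0.104); P(X ≤ 1) = Σ C(6,k) p^k (1−p)^(6−k) over k:
  k=0: C(6,0)·0.104^0·0.896^6 = 0.5174258
  k=1: C(6,1)·0.104^1·0.896^5 = 0.3603501
Total = 0.8777759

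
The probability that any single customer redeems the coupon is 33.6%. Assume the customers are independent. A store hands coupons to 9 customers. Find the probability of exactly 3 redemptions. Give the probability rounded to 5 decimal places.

0.27309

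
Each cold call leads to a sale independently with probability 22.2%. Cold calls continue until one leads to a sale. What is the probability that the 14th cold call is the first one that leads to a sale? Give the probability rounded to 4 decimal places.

Geometric (trials to first success), p = 0.222.
P(Y = 14) = (1−p)^13 · p = 0.038259 · 0.222 = 0.008494

0.0085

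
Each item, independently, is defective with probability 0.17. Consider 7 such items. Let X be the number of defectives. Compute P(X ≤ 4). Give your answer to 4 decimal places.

0.9978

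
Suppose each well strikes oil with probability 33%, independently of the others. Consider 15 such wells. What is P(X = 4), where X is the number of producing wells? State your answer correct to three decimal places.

X ~ Binomial(n=15, p=0.33).
P(X=4) = C(15,4) · p^4 · (1−p)^11
= 1365 · 0.011859 · 0.012213 = 0.19770

0.198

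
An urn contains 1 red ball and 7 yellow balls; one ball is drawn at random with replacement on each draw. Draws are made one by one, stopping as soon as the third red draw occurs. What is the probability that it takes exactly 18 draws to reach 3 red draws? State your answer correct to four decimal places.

0.0358

Y = trial on which the third success occurs; negative binomial, r=3, p=0.125.
P(Y=18) = C(17,2) · p^3 · (1−p)^15
= 136 · 0.0019531 · 0.13493 = 0.035842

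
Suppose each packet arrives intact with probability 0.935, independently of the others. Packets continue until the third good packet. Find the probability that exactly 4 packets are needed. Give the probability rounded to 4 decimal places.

0.1594

Y = trial on which the third success occurs; negative binomial, r=3, p=0.935.
P(Y=4) = C(3,2) · p^3 · (1−p)^1
= 3 · 0.8174 · 0.065 = 0.159393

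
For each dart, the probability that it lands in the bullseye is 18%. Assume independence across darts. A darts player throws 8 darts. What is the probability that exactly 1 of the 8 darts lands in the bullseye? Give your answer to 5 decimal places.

X ~ Binomial(n=8, p=0.18).
P(X=1) = C(8,1) · p^1 · (1−p)^7
= 8 · 0.18 · 0.24929 = 0.3589711

0.35897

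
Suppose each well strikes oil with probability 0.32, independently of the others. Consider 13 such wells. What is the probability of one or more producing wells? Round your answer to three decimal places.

0.993

P(at least one) = 1 − P(none) = 1 − (1 − 0.32)^13
= 1 − 0.00665 = 0.99335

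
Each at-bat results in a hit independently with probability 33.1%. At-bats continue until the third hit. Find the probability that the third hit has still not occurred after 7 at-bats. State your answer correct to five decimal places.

0.57602

Needing more than 7 at-bats ⇔ fewer than 3 successes in the first 7. With X ~ Binomial(7, 0.331), P(Y > 7) = P(X ≤ 2).
  k=0: C(7,0)·0.331^0·0.669^7 = 0.0599767
  k=1: C(7,1)·0.331^1·0.669^6 = 0.2077221
  k=2: C(7,2)·0.331^2·0.669^5 = 0.3083230
P(X ≤ 2) = 0.5760218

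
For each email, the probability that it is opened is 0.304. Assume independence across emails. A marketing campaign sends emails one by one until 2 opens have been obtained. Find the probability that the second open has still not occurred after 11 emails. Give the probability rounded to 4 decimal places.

0.1078

Needing more than 11 emails ⇔ fewer than 2 successes in the first 11. With X ~ Binomial(11, 0.304), P(Y > 11) = P(X ≤ 1).
  k=0: C(11,0)·0.304^0·0.696^11 = 0.018565
  k=1: C(11,1)·0.304^1·0.696^10 = 0.089199
P(X ≤ 1) = 0.107764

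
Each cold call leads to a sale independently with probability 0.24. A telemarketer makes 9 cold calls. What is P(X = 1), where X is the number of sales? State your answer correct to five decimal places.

0.24042

X ~ Binomial(n=9, p=0.24).
P(X=1) = C(9,1) · p^1 · (1−p)^8
= 9 · 0.24 · 0.1113 = 0.2404155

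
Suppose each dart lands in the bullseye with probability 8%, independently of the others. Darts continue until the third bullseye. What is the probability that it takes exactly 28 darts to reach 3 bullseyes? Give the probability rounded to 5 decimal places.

Y = trial on which the third success occurs; negative binomial, r=3, p=0.08.
P(Y=28) = C(27,2) · p^3 · (1−p)^25
= 351 · 0.000512 · 0.12436 = 0.0223498

0.02235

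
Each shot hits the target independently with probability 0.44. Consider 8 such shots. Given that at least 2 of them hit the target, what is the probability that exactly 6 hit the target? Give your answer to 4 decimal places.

X ~ Binomial(8, 0.44). Want P(X=6 | X≥2) = P(X=6) / P(X≥2).
P(X=6) = C(8,6)·0.44^6·0.56^2 = 0.063716
P(X≥2) = 1 − 0.009672 − 0.060794 = 0.929535
Ratio = 0.063716 / 0.929535 = 0.068546

0.0685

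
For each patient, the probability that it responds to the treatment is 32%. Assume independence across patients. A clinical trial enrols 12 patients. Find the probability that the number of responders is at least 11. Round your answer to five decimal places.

0.00003

X ~ Binomial(12, 0.32); P(X ≥ 11) = Σ C(12,k) p^k (1−p)^(12−k) over k:
  k=11: C(12,11)·0.32^11·0.68^1 = 0.0000294
  k=12: C(12,12)·0.32^12·0.68^0 = 0.0000012
Total = 0.0000306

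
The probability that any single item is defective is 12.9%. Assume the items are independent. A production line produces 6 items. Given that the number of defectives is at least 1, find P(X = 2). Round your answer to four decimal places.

X ~ Binomial(6, 0.129). Want P(X=2 | X≥1) = P(X=2) / P(X≥1).
P(X=2) = C(6,2)·0.129^2·0.871^4 = 0.143662
P(X≥1) = 1 − 0.436625 = 0.563375
Ratio = 0.143662 / 0.563375 = 0.255003

0.2550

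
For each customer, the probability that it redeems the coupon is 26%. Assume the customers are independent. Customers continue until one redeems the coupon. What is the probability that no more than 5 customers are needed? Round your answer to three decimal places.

0.778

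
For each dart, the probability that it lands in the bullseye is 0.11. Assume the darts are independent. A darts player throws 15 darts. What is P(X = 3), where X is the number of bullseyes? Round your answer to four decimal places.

0.1496

X ~ Binomial(n=15, p=0.11).
P(X=3) = C(15,3) · p^3 · (1−p)^12
= 455 · 0.001331 · 0.24699 = 0.149579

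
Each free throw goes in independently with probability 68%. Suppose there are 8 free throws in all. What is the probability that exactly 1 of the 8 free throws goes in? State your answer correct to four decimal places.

X ~ Binomial(n=8, p=0.68).
P(X=1) = C(8,1) · p^1 · (1−p)^7
= 8 · 0.68 · 0.0003436 = 0.001869

0.0019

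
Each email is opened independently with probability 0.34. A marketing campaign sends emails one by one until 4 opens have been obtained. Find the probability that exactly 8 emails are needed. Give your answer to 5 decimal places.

0.08875

Y = trial on which the fourth success occurs; negative binomial, r=4, p=0.34.
P(Y=8) = C(7,3) · p^4 · (1−p)^4
= 35 · 0.013363 · 0.18975 = 0.0887482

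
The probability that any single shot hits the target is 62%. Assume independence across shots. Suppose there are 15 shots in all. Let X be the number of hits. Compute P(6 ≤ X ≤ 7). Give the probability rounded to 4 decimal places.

X ~ Binomial(15, 0.62); P(6 ≤ X ≤ 7) = Σ C(15,k) p^k (1−p)^(15−k) over k:
  k=6: C(15,6)·0.62^6·0.38^9 = 0.046968
  k=7: C(15,7)·0.62^7·0.38^8 = 0.098528
Total = 0.145496

0.1455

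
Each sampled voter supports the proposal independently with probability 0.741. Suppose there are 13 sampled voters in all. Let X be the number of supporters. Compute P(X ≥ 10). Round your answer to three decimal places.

0.554

X ~ Binomial(13, 0.741); P(X ≥ 10) = Σ C(13,k) p^k (1−p)^(13−k) over k:
  k=10: C(13,10)·0.741^10·0.259^3 = 0.24800
  k=11: C(13,11)·0.741^11·0.259^2 = 0.19351
  k=12: C(13,12)·0.741^12·0.259^1 = 0.09227
  k=13: C(13,13)·0.741^13·0.259^0 = 0.02031
Total = 0.55408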